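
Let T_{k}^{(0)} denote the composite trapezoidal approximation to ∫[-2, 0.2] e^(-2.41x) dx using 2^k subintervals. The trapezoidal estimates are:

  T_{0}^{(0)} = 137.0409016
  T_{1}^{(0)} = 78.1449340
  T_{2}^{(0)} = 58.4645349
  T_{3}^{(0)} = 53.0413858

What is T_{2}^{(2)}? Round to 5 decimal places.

51.46383

Richardson extrapolation on the trapezoidal column (denominator 4−1=3):
T_{1}^{(1)} = 78.1449340 + (78.1449340 − 137.0409016)/3 = 58.5129448
T_{2}^{(1)} = (4·58.4645349 − 78.1449340) / 3 = 51.9044019
T_{2}^{(2)} = 51.9044019 + (51.9044019 − 58.5129448)/15 = 51.4638324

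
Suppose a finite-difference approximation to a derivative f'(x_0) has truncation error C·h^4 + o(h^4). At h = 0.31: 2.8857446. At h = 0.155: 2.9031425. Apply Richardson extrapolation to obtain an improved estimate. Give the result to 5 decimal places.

2.90430

Extrapolated value = (16·A(h/2) − A(h)) / (16 − 1)
= (16·2.9031425 − 2.8857446) / 15
= 43.5645354 / 15 = 2.9043024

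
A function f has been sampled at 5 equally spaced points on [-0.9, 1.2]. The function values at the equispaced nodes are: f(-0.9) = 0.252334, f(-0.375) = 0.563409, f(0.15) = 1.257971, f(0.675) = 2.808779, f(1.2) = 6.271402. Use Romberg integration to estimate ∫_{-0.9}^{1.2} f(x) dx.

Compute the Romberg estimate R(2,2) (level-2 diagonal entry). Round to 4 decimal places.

3.9357

R(0,0) (trapezoid, 1 panel, h=2.1000): 6.849923
R(1,0) (trapezoid, 2 panels, h=1.0500): 4.745831
R(2,0) (trapezoid, 4 panels, h=0.5250): 4.143314
R(1,1) = 4.745831 + (4.745831 − 6.849923)/3 = 4.044467
R(2,1) = 4.143314 + (4.143314 − 4.745831)/3 = 3.942475
R(2,2) = 3.942475 + (3.942475 − 4.044467)/15 = 3.935676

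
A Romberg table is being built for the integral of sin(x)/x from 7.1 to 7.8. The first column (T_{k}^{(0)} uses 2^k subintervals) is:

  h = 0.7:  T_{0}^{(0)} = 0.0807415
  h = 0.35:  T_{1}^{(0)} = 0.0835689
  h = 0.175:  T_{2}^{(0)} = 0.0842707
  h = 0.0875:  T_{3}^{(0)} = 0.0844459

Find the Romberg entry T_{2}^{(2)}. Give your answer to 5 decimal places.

0.08450

Richardson extrapolation on the trapezoidal column (denominator 4−1=3):
T_{1}^{(1)} = 0.0835689 + (0.0835689 − 0.0807415)/3 = 0.0845114
T_{2}^{(1)} = (4·0.0842707 − 0.0835689) / 3 = 0.0845046
T_{2}^{(2)} = (16·0.0845046 − 0.0845114) / 15 = 0.0845041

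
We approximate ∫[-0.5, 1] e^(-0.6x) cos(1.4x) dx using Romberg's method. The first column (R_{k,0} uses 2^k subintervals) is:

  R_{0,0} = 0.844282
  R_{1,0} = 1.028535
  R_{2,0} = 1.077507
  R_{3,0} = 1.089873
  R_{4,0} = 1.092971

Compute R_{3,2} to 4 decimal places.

1.0940

Richardson extrapolation on the trapezoidal column (denominator 4−1=3):
R_{2,1} = (4·1.077507 − 1.028535) / 3 = 1.093831
R_{3,1} = (4·1.089873 − 1.077507) / 3 = 1.093995
R_{3,2} = 1.093995 + (1.093995 − 1.093831)/15 = 1.094006
(Column j=1 coincides with Simpson's rule on the same nodes.)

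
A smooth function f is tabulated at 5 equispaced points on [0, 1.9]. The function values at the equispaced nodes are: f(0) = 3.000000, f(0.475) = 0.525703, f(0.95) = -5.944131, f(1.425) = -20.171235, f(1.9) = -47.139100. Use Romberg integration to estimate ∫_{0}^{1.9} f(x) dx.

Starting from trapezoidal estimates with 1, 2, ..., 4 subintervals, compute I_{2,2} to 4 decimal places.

-21.3003

I_{0,0} (trapezoid, 1 panel, h=1.9000): -41.932145
I_{1,0} (trapezoid, 2 panels, h=0.9500): -26.612997
I_{2,0} (trapezoid, 4 panels, h=0.4750): -22.638126
I_{1,1} = -26.612997 + (-26.612997 − (-41.932145))/3 = -21.506614
I_{2,1} = -22.638126 + (-22.638126 − (-26.612997))/3 = -21.313169
I_{2,2} = -21.313169 + (-21.313169 − (-21.506614))/15 = -21.300273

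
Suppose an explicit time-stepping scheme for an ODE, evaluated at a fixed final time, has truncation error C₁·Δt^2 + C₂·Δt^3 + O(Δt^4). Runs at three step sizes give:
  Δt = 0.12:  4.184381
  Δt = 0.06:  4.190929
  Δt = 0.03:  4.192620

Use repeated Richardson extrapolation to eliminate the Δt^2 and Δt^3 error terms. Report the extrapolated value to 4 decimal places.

4.1932

First eliminate the Δt^2 term (factor 2^2 = 4):
  B₁ = (4·4.190929 − 4.184381)/3 = 4.193112
  B₂ = (4·4.192620 − 4.190929)/3 = 4.193184
Then eliminate the Δt^3 term (factor 2^3 = 8):
  (8·4.193184 − 4.193112)/7 = 4.193194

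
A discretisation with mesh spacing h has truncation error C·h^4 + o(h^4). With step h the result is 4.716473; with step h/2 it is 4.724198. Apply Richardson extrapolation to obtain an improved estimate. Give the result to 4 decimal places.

The leading error scales as h^4; refining by a factor of 2 reduces it by 2^4 = 16.
Extrapolated value = (16·A(h/2) − A(h)) / (16 − 1)
= (16·4.724198 − 4.716473) / 15
= 70.870695 / 15 = 4.724713

4.7247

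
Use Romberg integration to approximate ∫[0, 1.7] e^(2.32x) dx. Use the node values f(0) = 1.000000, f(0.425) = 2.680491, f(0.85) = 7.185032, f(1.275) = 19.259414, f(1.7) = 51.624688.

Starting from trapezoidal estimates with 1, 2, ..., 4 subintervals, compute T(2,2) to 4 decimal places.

21.8482

T(0,0) (trapezoid, 1 panel, h=1.7000): 44.730985
T(1,0) (trapezoid, 2 panels, h=0.8500): 28.472770
T(2,0) (trapezoid, 4 panels, h=0.4250): 23.560844
T(1,1) = 28.472770 + (28.472770 − 44.730985)/3 = 23.053365
T(2,1) = 23.560844 + (23.560844 − 28.472770)/3 = 21.923535
T(2,2) = 21.923535 + (21.923535 − 23.053365)/15 = 21.848213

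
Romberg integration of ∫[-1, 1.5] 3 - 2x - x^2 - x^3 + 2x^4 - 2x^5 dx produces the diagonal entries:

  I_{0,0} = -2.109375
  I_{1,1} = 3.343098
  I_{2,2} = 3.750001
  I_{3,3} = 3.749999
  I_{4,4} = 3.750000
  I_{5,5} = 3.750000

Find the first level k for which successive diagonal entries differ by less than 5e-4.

|I_{1,1} − I_{0,0}| = 5.452473 ≥ 5e-4
|I_{2,2} − I_{1,1}| = 0.406903 ≥ 5e-4
|I_{3,3} − I_{2,2}| = 0.000002 < 5e-4

k = 3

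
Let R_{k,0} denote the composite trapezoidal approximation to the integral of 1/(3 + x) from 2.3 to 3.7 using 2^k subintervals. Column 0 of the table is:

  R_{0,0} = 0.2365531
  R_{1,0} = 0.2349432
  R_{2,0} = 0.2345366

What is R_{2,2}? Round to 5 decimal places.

Richardson extrapolation on the trapezoidal column (denominator 4−1=3):
R_{1,1} = (4·0.2349432 − 0.2365531) / 3 = 0.2344066
R_{2,1} = (4·0.2345366 − 0.2349432) / 3 = 0.2344011
R_{2,2} = (16·0.2344011 − 0.2344066) / 15 = 0.2344007
(Column j=1 coincides with Simpson's rule on the same nodes.)

0.23440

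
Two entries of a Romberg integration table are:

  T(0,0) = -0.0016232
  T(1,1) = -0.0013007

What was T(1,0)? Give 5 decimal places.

From T(1,1) = (4·T(1,0) − T(0,0))/3, solve for T(1,0):
4·T(1,0) = 3·(-0.0013007) + (-0.0016232) = -0.0055253
T(1,0) = -0.0013813

-0.00138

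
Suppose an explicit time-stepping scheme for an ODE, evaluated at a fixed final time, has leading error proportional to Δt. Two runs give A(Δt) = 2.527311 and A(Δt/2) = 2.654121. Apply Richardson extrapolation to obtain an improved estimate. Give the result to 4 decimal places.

2.7809

Extrapolated value = (2·A(Δt/2) − A(Δt)) / (2 − 1)
= (2·2.654121 − 2.527311) / 1
= 2.780931 / 1 = 2.780931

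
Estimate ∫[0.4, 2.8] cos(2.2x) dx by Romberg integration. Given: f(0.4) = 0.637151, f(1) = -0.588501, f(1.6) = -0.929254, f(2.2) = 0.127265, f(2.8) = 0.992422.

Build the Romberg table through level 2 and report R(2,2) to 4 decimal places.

-0.3868

R(0,0) (trapezoid, 1 panel, h=2.4000): 1.955488
R(1,0) (trapezoid, 2 panels, h=1.2000): -0.137361
R(2,0) (trapezoid, 4 panels, h=0.6000): -0.345422
R(1,1) = -0.137361 + (-0.137361 − 1.955488)/3 = -0.834977
R(2,1) = -0.345422 + (-0.345422 − (-0.137361))/3 = -0.414776
R(2,2) = -0.414776 + (-0.414776 − (-0.834977))/15 = -0.386763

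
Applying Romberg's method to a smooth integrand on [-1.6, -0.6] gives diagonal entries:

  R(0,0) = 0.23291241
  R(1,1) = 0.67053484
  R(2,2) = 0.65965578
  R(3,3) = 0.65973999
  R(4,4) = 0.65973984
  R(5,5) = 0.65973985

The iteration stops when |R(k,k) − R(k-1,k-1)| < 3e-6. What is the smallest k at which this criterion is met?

k = 4

|R(1,1) − R(0,0)| = 0.43762243 ≥ 3e-6
|R(2,2) − R(1,1)| = 0.01087906 ≥ 3e-6
|R(3,3) − R(2,2)| = 0.00008421 ≥ 3e-6
|R(4,4) − R(3,3)| = 0.00000015 < 3e-6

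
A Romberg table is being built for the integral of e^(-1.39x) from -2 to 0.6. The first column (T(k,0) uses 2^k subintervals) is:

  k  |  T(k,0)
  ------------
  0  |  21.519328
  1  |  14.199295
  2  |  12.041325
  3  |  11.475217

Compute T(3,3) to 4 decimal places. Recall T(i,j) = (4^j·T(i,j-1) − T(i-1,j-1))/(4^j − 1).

11.2840

T(1,1) = (4·14.199295 − 21.519328) / 3 = 11.759284
T(2,1) = 12.041325 + (12.041325 − 14.199295)/3 = 11.322002
T(3,1) = 11.475217 + (11.475217 − 12.041325)/3 = 11.286514
T(2,2) = 11.322002 + (11.322002 − 11.759284)/15 = 11.292850
T(3,2) = 11.286514 + (11.286514 − 11.322002)/15 = 11.284148
T(3,3) = (64·11.284148 − 11.292850) / 63 = 11.284010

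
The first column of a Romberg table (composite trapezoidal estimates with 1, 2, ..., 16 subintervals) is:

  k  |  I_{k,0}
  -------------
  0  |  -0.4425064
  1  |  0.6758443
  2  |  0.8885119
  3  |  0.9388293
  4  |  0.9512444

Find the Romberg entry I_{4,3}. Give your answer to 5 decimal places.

Richardson extrapolation on the trapezoidal column (denominator 4−1=3):
I_{2,1} = (4·0.8885119 − 0.6758443) / 3 = 0.9594011
I_{3,1} = (4·0.9388293 − 0.8885119) / 3 = 0.9556018
I_{4,1} = 0.9512444 + (0.9512444 − 0.9388293)/3 = 0.9553828
I_{3,2} = (16·0.9556018 − 0.9594011) / 15 = 0.9553485
I_{4,2} = 0.9553828 + (0.9553828 − 0.9556018)/15 = 0.9553682
I_{4,3} = 0.9553682 + (0.9553682 − 0.9553485)/63 = 0.9553685

0.95537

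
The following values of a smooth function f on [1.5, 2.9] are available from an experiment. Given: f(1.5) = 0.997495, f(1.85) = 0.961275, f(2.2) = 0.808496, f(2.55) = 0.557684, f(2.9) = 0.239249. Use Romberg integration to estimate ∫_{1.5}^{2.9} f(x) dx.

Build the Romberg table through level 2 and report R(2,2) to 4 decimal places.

R(0,0) (trapezoid, 1 panel, h=1.4000): 0.865721
R(1,0) (trapezoid, 2 panels, h=0.7000): 0.998808
R(2,0) (trapezoid, 4 panels, h=0.3500): 1.031039
R(1,1) = 0.998808 + (0.998808 − 0.865721)/3 = 1.043170
R(2,1) = 1.031039 + (1.031039 − 0.998808)/3 = 1.041783
R(2,2) = 1.041783 + (1.041783 − 1.043170)/15 = 1.041691

1.0417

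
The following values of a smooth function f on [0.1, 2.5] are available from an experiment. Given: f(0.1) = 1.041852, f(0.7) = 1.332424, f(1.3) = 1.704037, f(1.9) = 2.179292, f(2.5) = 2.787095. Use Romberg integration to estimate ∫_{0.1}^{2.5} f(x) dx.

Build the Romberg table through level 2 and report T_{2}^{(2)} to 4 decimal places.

T_{0}^{(0)} (trapezoid, 1 panel, h=2.4000): 4.594736
T_{1}^{(0)} (trapezoid, 2 panels, h=1.2000): 4.342213
T_{2}^{(0)} (trapezoid, 4 panels, h=0.6000): 4.278136
T_{1}^{(1)} = 4.342213 + (4.342213 − 4.594736)/3 = 4.258039
T_{2}^{(1)} = 4.278136 + (4.278136 − 4.342213)/3 = 4.256777
T_{2}^{(2)} = 4.256777 + (4.256777 − 4.258039)/15 = 4.256693

4.2567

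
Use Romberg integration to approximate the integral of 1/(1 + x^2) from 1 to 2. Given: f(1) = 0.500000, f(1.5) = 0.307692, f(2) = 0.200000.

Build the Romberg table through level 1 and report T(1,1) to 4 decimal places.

T(0,0) (trapezoid, 1 panel, h=1.0000): 0.350000
T(1,0) (trapezoid, 2 panels, h=0.5000): 0.328846
T(1,1) = 0.328846 + (0.328846 − 0.350000)/3 = 0.321795

0.3218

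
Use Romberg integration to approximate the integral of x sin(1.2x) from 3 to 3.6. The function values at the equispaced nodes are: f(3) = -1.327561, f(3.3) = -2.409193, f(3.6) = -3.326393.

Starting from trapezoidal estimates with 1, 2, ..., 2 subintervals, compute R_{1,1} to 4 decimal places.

R_{0,0} (trapezoid, 1 panel, h=0.6000): -1.396186
R_{1,0} (trapezoid, 2 panels, h=0.3000): -1.420851
R_{1,1} = -1.420851 + (-1.420851 − (-1.396186))/3 = -1.429073

-1.4291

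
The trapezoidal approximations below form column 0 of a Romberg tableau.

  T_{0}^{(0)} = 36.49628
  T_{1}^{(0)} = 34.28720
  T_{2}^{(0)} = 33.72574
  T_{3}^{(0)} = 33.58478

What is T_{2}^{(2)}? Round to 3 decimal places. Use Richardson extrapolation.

T_{1}^{(1)} = (4·34.28720 − 36.49628) / 3 = 33.55084
T_{2}^{(1)} = (4·33.72574 − 34.28720) / 3 = 33.53859
T_{2}^{(2)} = 33.53859 + (33.53859 − 33.55084)/15 = 33.53777
(Column j=1 coincides with Simpson's rule on the same nodes.)

33.538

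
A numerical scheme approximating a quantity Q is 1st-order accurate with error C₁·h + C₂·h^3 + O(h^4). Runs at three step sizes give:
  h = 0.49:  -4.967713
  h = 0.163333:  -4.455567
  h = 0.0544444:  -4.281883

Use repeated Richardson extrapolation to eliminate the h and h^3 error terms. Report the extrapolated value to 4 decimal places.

First eliminate the h term (factor 3^1 = 3):
  B₁ = (3·(-4.455567) − (-4.967713))/2 = -4.199494
  B₂ = (3·(-4.281883) − (-4.455567))/2 = -4.195041
Then eliminate the h^3 term (factor 3^3 = 27):
  (27·(-4.195041) − (-4.199494))/26 = -4.194870

-4.1949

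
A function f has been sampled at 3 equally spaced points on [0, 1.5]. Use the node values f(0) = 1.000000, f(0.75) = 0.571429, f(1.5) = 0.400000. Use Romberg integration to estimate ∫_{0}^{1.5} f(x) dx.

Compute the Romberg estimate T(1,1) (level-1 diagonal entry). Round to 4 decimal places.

T(0,0) (trapezoid, 1 panel, h=1.5000): 1.050000
T(1,0) (trapezoid, 2 panels, h=0.7500): 0.953572
T(1,1) = 0.953572 + (0.953572 − 1.050000)/3 = 0.921429

0.9214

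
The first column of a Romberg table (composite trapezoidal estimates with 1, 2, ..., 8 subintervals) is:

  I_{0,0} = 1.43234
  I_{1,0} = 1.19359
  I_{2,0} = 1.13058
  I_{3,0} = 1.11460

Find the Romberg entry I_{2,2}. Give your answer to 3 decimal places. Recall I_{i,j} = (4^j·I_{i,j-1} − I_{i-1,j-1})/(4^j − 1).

Richardson extrapolation on the trapezoidal column (denominator 4−1=3):
I_{1,1} = (4·1.19359 − 1.43234) / 3 = 1.11401
I_{2,1} = 1.13058 + (1.13058 − 1.19359)/3 = 1.10958
I_{2,2} = 1.10958 + (1.10958 − 1.11401)/15 = 1.10928

1.109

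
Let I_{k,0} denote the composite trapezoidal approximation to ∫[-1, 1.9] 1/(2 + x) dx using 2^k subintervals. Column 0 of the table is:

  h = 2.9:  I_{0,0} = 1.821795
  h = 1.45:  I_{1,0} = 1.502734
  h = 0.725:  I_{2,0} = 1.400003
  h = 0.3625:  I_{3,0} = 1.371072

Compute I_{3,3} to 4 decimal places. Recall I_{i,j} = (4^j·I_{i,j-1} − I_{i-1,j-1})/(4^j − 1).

Richardson extrapolation on the trapezoidal column (denominator 4−1=3):
I_{1,1} = 1.502734 + (1.502734 − 1.821795)/3 = 1.396380
I_{2,1} = (4·1.400003 − 1.502734) / 3 = 1.365759
I_{3,1} = 1.371072 + (1.371072 − 1.400003)/3 = 1.361428
I_{2,2} = 1.365759 + (1.365759 − 1.396380)/15 = 1.363718
I_{3,2} = 1.361428 + (1.361428 − 1.365759)/15 = 1.361139
I_{3,3} = (64·1.361139 − 1.363718) / 63 = 1.361098

1.3611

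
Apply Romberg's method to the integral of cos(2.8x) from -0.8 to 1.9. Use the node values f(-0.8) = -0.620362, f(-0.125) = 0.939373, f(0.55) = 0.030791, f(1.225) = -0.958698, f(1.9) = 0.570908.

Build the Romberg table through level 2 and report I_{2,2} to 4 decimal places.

-0.0179

I_{0,0} (trapezoid, 1 panel, h=2.7000): -0.066763
I_{1,0} (trapezoid, 2 panels, h=1.3500): 0.008186
I_{2,0} (trapezoid, 4 panels, h=0.6750): -0.008951
I_{1,1} = 0.008186 + (0.008186 − (-0.066763))/3 = 0.033169
I_{2,1} = -0.008951 + (-0.008951 − 0.008186)/3 = -0.014663
I_{2,2} = -0.014663 + (-0.014663 − 0.033169)/15 = -0.017852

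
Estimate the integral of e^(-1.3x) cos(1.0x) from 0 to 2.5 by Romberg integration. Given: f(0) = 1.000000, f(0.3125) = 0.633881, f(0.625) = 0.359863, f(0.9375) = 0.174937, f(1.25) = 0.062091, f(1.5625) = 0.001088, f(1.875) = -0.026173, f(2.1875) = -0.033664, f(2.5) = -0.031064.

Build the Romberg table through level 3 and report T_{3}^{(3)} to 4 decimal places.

0.5069

T_{0}^{(0)} (trapezoid, 1 panel, h=2.5000): 1.211170
T_{1}^{(0)} (trapezoid, 2 panels, h=1.2500): 0.683199
T_{2}^{(0)} (trapezoid, 4 panels, h=0.6250): 0.550156
T_{3}^{(0)} (trapezoid, 8 panels, h=0.3125): 0.517653
T_{1}^{(1)} = 0.683199 + (0.683199 − 1.211170)/3 = 0.507209
T_{2}^{(1)} = 0.550156 + (0.550156 − 0.683199)/3 = 0.505808
T_{3}^{(1)} = 0.517653 + (0.517653 − 0.550156)/3 = 0.506819
T_{2}^{(2)} = 0.505808 + (0.505808 − 0.507209)/15 = 0.505715
T_{3}^{(2)} = 0.506819 + (0.506819 − 0.505808)/15 = 0.506886
T_{3}^{(3)} = 0.506886 + (0.506886 − 0.505715)/63 = 0.506905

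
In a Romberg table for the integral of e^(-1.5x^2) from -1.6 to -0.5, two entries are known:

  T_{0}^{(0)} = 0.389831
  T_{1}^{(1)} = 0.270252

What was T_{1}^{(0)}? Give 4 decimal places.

0.3001

From T_{1}^{(1)} = (4·T_{1}^{(0)} − T_{0}^{(0)})/3, solve for T_{1}^{(0)}:
4·T_{1}^{(0)} = 3·0.270252 + 0.389831 = 1.200587
T_{1}^{(0)} = 0.300147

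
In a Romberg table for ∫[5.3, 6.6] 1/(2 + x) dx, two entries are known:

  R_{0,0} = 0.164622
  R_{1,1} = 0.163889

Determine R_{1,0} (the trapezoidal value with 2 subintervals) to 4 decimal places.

0.1641

From R_{1,1} = (4·R_{1,0} − R_{0,0})/3, solve for R_{1,0}:
4·R_{1,0} = 3·0.163889 + 0.164622 = 0.656289
R_{1,0} = 0.164072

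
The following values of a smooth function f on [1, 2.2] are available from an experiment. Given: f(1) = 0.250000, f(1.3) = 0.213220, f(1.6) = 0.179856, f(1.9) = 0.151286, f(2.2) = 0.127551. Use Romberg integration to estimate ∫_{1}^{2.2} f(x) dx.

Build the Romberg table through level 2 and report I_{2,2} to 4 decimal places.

0.2195

I_{0,0} (trapezoid, 1 panel, h=1.2000): 0.226531
I_{1,0} (trapezoid, 2 panels, h=0.6000): 0.221179
I_{2,0} (trapezoid, 4 panels, h=0.3000): 0.219941
I_{1,1} = 0.221179 + (0.221179 − 0.226531)/3 = 0.219395
I_{2,1} = 0.219941 + (0.219941 − 0.221179)/3 = 0.219528
I_{2,2} = 0.219528 + (0.219528 − 0.219395)/15 = 0.219537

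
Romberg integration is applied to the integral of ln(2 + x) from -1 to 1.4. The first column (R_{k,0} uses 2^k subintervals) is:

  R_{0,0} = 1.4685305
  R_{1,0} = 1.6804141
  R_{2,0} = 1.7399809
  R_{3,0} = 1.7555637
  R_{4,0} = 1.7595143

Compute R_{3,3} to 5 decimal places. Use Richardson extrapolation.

Richardson extrapolation on the trapezoidal column (denominator 4−1=3):
R_{1,1} = 1.6804141 + (1.6804141 − 1.4685305)/3 = 1.7510420
R_{2,1} = 1.7399809 + (1.7399809 − 1.6804141)/3 = 1.7598365
R_{3,1} = (4·1.7555637 − 1.7399809) / 3 = 1.7607580
R_{2,2} = 1.7598365 + (1.7598365 − 1.7510420)/15 = 1.7604228
R_{3,2} = 1.7607580 + (1.7607580 − 1.7598365)/15 = 1.7608194
R_{3,3} = (64·1.7608194 − 1.7604228) / 63 = 1.7608257

1.76083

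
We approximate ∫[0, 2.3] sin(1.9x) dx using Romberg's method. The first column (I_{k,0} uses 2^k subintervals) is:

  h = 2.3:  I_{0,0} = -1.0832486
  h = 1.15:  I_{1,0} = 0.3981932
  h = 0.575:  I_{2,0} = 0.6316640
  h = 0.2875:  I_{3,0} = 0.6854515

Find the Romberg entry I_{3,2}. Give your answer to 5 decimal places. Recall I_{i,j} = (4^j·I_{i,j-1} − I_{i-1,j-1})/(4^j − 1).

I_{2,1} = 0.6316640 + (0.6316640 − 0.3981932)/3 = 0.7094876
I_{3,1} = (4·0.6854515 − 0.6316640) / 3 = 0.7033807
I_{3,2} = (16·0.7033807 − 0.7094876) / 15 = 0.7029736

0.70297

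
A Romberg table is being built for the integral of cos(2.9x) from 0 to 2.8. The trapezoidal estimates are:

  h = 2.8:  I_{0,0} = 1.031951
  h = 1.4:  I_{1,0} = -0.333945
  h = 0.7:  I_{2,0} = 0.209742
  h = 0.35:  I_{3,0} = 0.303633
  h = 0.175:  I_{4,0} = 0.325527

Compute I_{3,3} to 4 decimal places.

I_{1,1} = -0.333945 + (-0.333945 − 1.031951)/3 = -0.789244
I_{2,1} = 0.209742 + (0.209742 − (-0.333945))/3 = 0.390971
I_{3,1} = (4·0.303633 − 0.209742) / 3 = 0.334930
I_{2,2} = 0.390971 + (0.390971 − (-0.789244))/15 = 0.469652
I_{3,2} = (16·0.334930 − 0.390971) / 15 = 0.331194
I_{3,3} = (64·0.331194 − 0.469652) / 63 = 0.328996

0.3290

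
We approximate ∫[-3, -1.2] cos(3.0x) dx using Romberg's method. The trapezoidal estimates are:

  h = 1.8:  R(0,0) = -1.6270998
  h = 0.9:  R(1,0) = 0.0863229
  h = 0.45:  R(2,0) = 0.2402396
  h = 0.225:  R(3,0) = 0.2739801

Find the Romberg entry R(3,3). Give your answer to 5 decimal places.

R(1,1) = 0.0863229 + (0.0863229 − (-1.6270998))/3 = 0.6574638
R(2,1) = (4·0.2402396 − 0.0863229) / 3 = 0.2915452
R(3,1) = 0.2739801 + (0.2739801 − 0.2402396)/3 = 0.2852269
R(2,2) = 0.2915452 + (0.2915452 − 0.6574638)/15 = 0.2671506
R(3,2) = (16·0.2852269 − 0.2915452) / 15 = 0.2848057
R(3,3) = (64·0.2848057 − 0.2671506) / 63 = 0.2850859

0.28509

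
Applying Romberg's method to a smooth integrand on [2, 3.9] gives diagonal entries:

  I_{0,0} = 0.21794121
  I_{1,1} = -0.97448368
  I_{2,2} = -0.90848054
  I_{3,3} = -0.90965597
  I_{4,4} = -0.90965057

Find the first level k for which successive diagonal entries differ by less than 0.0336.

k = 3

|I_{1,1} − I_{0,0}| = 1.19242489 ≥ 0.0336
|I_{2,2} − I_{1,1}| = 0.06600314 ≥ 0.0336
|I_{3,3} − I_{2,2}| = 0.00117543 < 0.0336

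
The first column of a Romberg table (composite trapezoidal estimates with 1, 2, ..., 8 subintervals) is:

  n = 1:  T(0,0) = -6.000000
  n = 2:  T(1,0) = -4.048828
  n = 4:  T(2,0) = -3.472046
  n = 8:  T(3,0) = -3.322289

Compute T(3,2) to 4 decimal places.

Richardson extrapolation on the trapezoidal column (denominator 4−1=3):
T(2,1) = (4·(-3.472046) − (-4.048828)) / 3 = -3.279785
T(3,1) = -3.322289 + (-3.322289 − (-3.472046))/3 = -3.272370
T(3,2) = (16·(-3.272370) − (-3.279785)) / 15 = -3.271876

-3.2719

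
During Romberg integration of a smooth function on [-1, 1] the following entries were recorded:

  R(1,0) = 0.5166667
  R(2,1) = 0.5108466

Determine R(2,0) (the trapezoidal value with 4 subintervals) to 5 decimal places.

From R(2,1) = (4·R(2,0) − R(1,0))/3, solve for R(2,0):
4·R(2,0) = 3·0.5108466 + 0.5166667 = 2.0492065
R(2,0) = 0.5123016

0.51230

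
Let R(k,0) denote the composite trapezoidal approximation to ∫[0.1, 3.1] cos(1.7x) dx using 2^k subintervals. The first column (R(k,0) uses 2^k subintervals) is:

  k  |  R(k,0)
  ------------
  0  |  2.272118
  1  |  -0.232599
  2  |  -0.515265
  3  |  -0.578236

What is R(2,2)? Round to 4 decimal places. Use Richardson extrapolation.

-0.5790

R(1,1) = -0.232599 + (-0.232599 − 2.272118)/3 = -1.067505
R(2,1) = -0.515265 + (-0.515265 − (-0.232599))/3 = -0.609487
R(2,2) = -0.609487 + (-0.609487 − (-1.067505))/15 = -0.578952
(Column j=1 coincides with Simpson's rule on the same nodes.)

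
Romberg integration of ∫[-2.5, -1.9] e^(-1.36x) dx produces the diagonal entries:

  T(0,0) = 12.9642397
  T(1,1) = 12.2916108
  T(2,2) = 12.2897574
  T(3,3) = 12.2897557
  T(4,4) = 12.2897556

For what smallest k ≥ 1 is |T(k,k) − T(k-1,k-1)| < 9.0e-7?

|T(1,1) − T(0,0)| = 0.6726289 ≥ 9.0e-7
|T(2,2) − T(1,1)| = 0.0018534 ≥ 9.0e-7
|T(3,3) − T(2,2)| = 0.0000017 ≥ 9.0e-7
|T(4,4) − T(3,3)| = 0.0000001 < 9.0e-7

k = 4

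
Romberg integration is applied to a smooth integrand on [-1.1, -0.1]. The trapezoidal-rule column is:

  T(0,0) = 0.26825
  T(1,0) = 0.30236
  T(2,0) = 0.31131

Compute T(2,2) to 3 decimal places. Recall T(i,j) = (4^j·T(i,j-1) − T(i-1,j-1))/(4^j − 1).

T(1,1) = (4·0.30236 − 0.26825) / 3 = 0.31373
T(2,1) = (4·0.31131 − 0.30236) / 3 = 0.31429
T(2,2) = (16·0.31429 − 0.31373) / 15 = 0.31433

0.314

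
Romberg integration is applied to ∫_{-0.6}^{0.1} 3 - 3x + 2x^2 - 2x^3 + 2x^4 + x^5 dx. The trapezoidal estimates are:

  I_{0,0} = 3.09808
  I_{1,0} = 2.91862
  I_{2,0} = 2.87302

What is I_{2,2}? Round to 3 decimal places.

Richardson extrapolation on the trapezoidal column (denominator 4−1=3):
I_{1,1} = 2.91862 + (2.91862 − 3.09808)/3 = 2.85880
I_{2,1} = 2.87302 + (2.87302 − 2.91862)/3 = 2.85782
I_{2,2} = (16·2.85782 − 2.85880) / 15 = 2.85775

2.858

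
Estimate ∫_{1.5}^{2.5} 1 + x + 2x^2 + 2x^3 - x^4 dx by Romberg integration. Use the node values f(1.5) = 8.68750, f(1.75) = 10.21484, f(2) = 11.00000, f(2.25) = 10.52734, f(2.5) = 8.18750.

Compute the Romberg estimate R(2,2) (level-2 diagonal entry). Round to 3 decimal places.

10.154

R(0,0) (trapezoid, 1 panel, h=1.0000): 8.43750
R(1,0) (trapezoid, 2 panels, h=0.5000): 9.71875
R(2,0) (trapezoid, 4 panels, h=0.2500): 10.04492
R(1,1) = 9.71875 + (9.71875 − 8.43750)/3 = 10.14583
R(2,1) = 10.04492 + (10.04492 − 9.71875)/3 = 10.15364
R(2,2) = 10.15364 + (10.15364 − 10.14583)/15 = 10.15416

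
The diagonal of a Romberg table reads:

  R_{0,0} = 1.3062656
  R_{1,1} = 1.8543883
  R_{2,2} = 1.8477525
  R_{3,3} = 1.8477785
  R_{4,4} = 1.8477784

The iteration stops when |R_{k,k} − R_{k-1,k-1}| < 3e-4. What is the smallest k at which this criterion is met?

|R_{1,1} − R_{0,0}| = 0.5481227 ≥ 3e-4
|R_{2,2} − R_{1,1}| = 0.0066358 ≥ 3e-4
|R_{3,3} − R_{2,2}| = 0.0000260 < 3e-4

k = 3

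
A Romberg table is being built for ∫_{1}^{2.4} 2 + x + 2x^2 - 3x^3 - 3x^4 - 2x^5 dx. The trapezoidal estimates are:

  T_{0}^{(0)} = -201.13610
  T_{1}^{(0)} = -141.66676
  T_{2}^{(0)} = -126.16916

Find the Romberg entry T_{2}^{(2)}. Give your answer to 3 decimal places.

-120.947

Richardson extrapolation on the trapezoidal column (denominator 4−1=3):
T_{1}^{(1)} = (4·(-141.66676) − (-201.13610)) / 3 = -121.84365
T_{2}^{(1)} = (4·(-126.16916) − (-141.66676)) / 3 = -121.00329
T_{2}^{(2)} = (16·(-121.00329) − (-121.84365)) / 15 = -120.94727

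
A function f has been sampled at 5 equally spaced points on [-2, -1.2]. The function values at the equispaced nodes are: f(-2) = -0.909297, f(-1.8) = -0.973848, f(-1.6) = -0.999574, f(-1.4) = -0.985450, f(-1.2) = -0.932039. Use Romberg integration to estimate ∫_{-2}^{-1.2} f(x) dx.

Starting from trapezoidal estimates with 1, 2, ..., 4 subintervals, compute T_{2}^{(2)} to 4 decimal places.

T_{0}^{(0)} (trapezoid, 1 panel, h=0.8000): -0.736534
T_{1}^{(0)} (trapezoid, 2 panels, h=0.4000): -0.768097
T_{2}^{(0)} (trapezoid, 4 panels, h=0.2000): -0.775908
T_{1}^{(1)} = -0.768097 + (-0.768097 − (-0.736534))/3 = -0.778618
T_{2}^{(1)} = -0.775908 + (-0.775908 − (-0.768097))/3 = -0.778512
T_{2}^{(2)} = -0.778512 + (-0.778512 − (-0.778618))/15 = -0.778505

-0.7785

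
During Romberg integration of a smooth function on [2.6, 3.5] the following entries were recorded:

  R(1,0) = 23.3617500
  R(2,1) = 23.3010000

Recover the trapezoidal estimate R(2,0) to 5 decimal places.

23.31619

From R(2,1) = (4·R(2,0) − R(1,0))/3, solve for R(2,0):
4·R(2,0) = 3·23.3010000 + 23.3617500 = 93.2647500
R(2,0) = 23.3161875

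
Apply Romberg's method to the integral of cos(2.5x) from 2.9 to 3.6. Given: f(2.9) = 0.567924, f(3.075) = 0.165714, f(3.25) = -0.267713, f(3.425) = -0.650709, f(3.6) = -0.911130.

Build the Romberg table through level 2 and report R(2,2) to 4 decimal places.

R(0,0) (trapezoid, 1 panel, h=0.7000): -0.120122
R(1,0) (trapezoid, 2 panels, h=0.3500): -0.153761
R(2,0) (trapezoid, 4 panels, h=0.1750): -0.161754
R(1,1) = -0.153761 + (-0.153761 − (-0.120122))/3 = -0.164974
R(2,1) = -0.161754 + (-0.161754 − (-0.153761))/3 = -0.164418
R(2,2) = -0.164418 + (-0.164418 − (-0.164974))/15 = -0.164381

-0.1644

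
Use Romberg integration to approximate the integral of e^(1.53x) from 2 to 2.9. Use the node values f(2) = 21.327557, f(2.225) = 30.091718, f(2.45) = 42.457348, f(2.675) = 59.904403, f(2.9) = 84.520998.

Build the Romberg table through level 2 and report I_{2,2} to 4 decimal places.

41.3030

I_{0,0} (trapezoid, 1 panel, h=0.9000): 47.631850
I_{1,0} (trapezoid, 2 panels, h=0.4500): 42.921731
I_{2,0} (trapezoid, 4 panels, h=0.2250): 41.709993
I_{1,1} = 42.921731 + (42.921731 − 47.631850)/3 = 41.351691
I_{2,1} = 41.709993 + (41.709993 − 42.921731)/3 = 41.306080
I_{2,2} = 41.306080 + (41.306080 − 41.351691)/15 = 41.303039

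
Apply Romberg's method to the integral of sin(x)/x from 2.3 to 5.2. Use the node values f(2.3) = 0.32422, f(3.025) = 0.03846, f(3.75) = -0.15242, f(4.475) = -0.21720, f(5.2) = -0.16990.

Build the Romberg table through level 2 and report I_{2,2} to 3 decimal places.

I_{0,0} (trapezoid, 1 panel, h=2.9000): 0.22376
I_{1,0} (trapezoid, 2 panels, h=1.4500): -0.10913
I_{2,0} (trapezoid, 4 panels, h=0.7250): -0.18415
I_{1,1} = -0.10913 + (-0.10913 − 0.22376)/3 = -0.22009
I_{2,1} = -0.18415 + (-0.18415 − (-0.10913))/3 = -0.20916
I_{2,2} = -0.20916 + (-0.20916 − (-0.22009))/15 = -0.20843

-0.208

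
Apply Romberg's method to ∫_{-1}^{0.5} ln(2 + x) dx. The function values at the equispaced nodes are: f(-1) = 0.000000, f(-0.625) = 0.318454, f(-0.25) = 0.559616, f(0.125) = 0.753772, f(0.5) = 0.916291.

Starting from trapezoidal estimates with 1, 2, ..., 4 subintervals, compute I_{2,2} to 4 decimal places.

0.7907

I_{0,0} (trapezoid, 1 panel, h=1.5000): 0.687218
I_{1,0} (trapezoid, 2 panels, h=0.7500): 0.763321
I_{2,0} (trapezoid, 4 panels, h=0.3750): 0.783745
I_{1,1} = 0.763321 + (0.763321 − 0.687218)/3 = 0.788689
I_{2,1} = 0.783745 + (0.783745 − 0.763321)/3 = 0.790553
I_{2,2} = 0.790553 + (0.790553 − 0.788689)/15 = 0.790677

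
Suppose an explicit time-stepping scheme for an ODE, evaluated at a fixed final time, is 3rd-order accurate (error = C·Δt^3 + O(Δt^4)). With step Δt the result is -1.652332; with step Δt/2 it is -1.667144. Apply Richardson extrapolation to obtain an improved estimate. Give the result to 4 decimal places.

Extrapolated value = (8·A(Δt/2) − A(Δt)) / (8 − 1)
= (8·(-1.667144) − (-1.652332)) / 7
= -11.684820 / 7 = -1.669260

-1.6693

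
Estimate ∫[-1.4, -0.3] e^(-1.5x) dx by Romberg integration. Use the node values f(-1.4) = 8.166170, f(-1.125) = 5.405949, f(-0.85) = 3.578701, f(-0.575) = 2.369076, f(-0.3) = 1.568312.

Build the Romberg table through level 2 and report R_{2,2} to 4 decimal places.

4.3986

R_{0,0} (trapezoid, 1 panel, h=1.1000): 5.353965
R_{1,0} (trapezoid, 2 panels, h=0.5500): 4.645268
R_{2,0} (trapezoid, 4 panels, h=0.2750): 4.460766
R_{1,1} = 4.645268 + (4.645268 − 5.353965)/3 = 4.409036
R_{2,1} = 4.460766 + (4.460766 − 4.645268)/3 = 4.399265
R_{2,2} = 4.399265 + (4.399265 − 4.409036)/15 = 4.398614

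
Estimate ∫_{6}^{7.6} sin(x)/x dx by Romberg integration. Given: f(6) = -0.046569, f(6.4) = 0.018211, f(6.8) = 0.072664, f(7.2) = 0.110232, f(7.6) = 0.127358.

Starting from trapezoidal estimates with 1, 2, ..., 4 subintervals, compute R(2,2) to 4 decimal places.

0.0986

R(0,0) (trapezoid, 1 panel, h=1.6000): 0.064631
R(1,0) (trapezoid, 2 panels, h=0.8000): 0.090447
R(2,0) (trapezoid, 4 panels, h=0.4000): 0.096601
R(1,1) = 0.090447 + (0.090447 − 0.064631)/3 = 0.099052
R(2,1) = 0.096601 + (0.096601 − 0.090447)/3 = 0.098652
R(2,2) = 0.098652 + (0.098652 − 0.099052)/15 = 0.098625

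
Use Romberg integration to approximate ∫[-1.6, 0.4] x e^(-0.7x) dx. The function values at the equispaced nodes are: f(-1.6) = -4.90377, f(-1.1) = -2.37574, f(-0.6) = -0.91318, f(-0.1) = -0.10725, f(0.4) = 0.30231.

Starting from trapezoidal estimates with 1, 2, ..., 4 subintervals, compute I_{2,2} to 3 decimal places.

-2.725

I_{0,0} (trapezoid, 1 panel, h=2.0000): -4.60146
I_{1,0} (trapezoid, 2 panels, h=1.0000): -3.21391
I_{2,0} (trapezoid, 4 panels, h=0.5000): -2.84845
I_{1,1} = -3.21391 + (-3.21391 − (-4.60146))/3 = -2.75139
I_{2,1} = -2.84845 + (-2.84845 − (-3.21391))/3 = -2.72663
I_{2,2} = -2.72663 + (-2.72663 − (-2.75139))/15 = -2.72498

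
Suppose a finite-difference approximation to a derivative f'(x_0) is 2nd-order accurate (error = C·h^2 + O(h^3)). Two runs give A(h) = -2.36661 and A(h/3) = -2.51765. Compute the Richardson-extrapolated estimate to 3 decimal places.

-2.537

The leading error scales as h^2; refining by a factor of 3 reduces it by 3^2 = 9.
Extrapolated value = (9·A(h/3) − A(h)) / (9 − 1)
= (9·(-2.51765) − (-2.36661)) / 8
= -20.29224 / 8 = -2.53653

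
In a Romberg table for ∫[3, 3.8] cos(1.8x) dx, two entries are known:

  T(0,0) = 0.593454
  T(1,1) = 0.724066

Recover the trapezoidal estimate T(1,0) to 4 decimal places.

0.6914

From T(1,1) = (4·T(1,0) − T(0,0))/3, solve for T(1,0):
4·T(1,0) = 3·0.724066 + 0.593454 = 2.765652
T(1,0) = 0.691413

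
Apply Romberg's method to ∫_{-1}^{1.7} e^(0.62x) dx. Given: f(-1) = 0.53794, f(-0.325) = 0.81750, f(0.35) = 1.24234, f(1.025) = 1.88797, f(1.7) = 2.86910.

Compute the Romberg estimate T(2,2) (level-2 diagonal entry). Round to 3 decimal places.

T(0,0) (trapezoid, 1 panel, h=2.7000): 4.59950
T(1,0) (trapezoid, 2 panels, h=1.3500): 3.97691
T(2,0) (trapezoid, 4 panels, h=0.6750): 3.81465
T(1,1) = 3.97691 + (3.97691 − 4.59950)/3 = 3.76938
T(2,1) = 3.81465 + (3.81465 − 3.97691)/3 = 3.76056
T(2,2) = 3.76056 + (3.76056 − 3.76938)/15 = 3.75997

3.760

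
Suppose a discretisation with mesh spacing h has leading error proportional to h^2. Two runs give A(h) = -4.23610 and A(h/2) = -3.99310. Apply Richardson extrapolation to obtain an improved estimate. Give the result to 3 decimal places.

Extrapolated value = (4·A(h/2) − A(h)) / (4 − 1)
= (4·(-3.99310) − (-4.23610)) / 3
= -11.73630 / 3 = -3.91210

-3.912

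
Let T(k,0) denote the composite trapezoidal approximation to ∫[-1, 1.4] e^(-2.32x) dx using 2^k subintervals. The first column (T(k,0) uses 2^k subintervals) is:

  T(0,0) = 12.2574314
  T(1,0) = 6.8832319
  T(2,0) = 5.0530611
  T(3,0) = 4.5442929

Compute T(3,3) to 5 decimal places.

Richardson extrapolation on the trapezoidal column (denominator 4−1=3):
T(1,1) = (4·6.8832319 − 12.2574314) / 3 = 5.0918321
T(2,1) = 5.0530611 + (5.0530611 − 6.8832319)/3 = 4.4430042
T(3,1) = (4·4.5442929 − 5.0530611) / 3 = 4.3747035
T(2,2) = (16·4.4430042 − 5.0918321) / 15 = 4.3997490
T(3,2) = 4.3747035 + (4.3747035 − 4.4430042)/15 = 4.3701501
T(3,3) = 4.3701501 + (4.3701501 − 4.3997490)/63 = 4.3696803

4.36968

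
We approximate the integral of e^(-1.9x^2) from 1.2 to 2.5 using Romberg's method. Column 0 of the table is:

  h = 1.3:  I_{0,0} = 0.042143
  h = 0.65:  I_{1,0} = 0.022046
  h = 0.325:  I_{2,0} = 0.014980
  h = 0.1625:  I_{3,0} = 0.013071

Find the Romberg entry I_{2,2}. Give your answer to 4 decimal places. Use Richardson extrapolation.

0.0124

Richardson extrapolation on the trapezoidal column (denominator 4−1=3):
I_{1,1} = (4·0.022046 − 0.042143) / 3 = 0.015347
I_{2,1} = 0.014980 + (0.014980 − 0.022046)/3 = 0.012625
I_{2,2} = (16·0.012625 − 0.015347) / 15 = 0.012444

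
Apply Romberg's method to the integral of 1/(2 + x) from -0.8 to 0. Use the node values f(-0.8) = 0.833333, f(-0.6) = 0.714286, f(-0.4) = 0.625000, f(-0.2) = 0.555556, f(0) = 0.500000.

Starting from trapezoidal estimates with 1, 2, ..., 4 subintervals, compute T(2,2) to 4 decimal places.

T(0,0) (trapezoid, 1 panel, h=0.8000): 0.533333
T(1,0) (trapezoid, 2 panels, h=0.4000): 0.516667
T(2,0) (trapezoid, 4 panels, h=0.2000): 0.512302
T(1,1) = 0.516667 + (0.516667 − 0.533333)/3 = 0.511112
T(2,1) = 0.512302 + (0.512302 − 0.516667)/3 = 0.510847
T(2,2) = 0.510847 + (0.510847 − 0.511112)/15 = 0.510829

0.5108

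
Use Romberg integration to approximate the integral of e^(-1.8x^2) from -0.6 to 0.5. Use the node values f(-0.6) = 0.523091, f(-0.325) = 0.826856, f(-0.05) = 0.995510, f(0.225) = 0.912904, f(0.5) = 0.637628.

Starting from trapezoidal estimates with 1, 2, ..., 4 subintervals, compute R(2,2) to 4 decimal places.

R(0,0) (trapezoid, 1 panel, h=1.1000): 0.638395
R(1,0) (trapezoid, 2 panels, h=0.5500): 0.866728
R(2,0) (trapezoid, 4 panels, h=0.2750): 0.911798
R(1,1) = 0.866728 + (0.866728 − 0.638395)/3 = 0.942839
R(2,1) = 0.911798 + (0.911798 − 0.866728)/3 = 0.926821
R(2,2) = 0.926821 + (0.926821 − 0.942839)/15 = 0.925753

0.9258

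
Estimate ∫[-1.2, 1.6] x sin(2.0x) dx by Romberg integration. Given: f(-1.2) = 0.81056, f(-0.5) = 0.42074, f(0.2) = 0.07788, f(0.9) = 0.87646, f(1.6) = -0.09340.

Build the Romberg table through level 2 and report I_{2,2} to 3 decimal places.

I_{0,0} (trapezoid, 1 panel, h=2.8000): 1.00402
I_{1,0} (trapezoid, 2 panels, h=1.4000): 0.61104
I_{2,0} (trapezoid, 4 panels, h=0.7000): 1.21356
I_{1,1} = 0.61104 + (0.61104 − 1.00402)/3 = 0.48005
I_{2,1} = 1.21356 + (1.21356 − 0.61104)/3 = 1.41440
I_{2,2} = 1.41440 + (1.41440 − 0.48005)/15 = 1.47669

1.477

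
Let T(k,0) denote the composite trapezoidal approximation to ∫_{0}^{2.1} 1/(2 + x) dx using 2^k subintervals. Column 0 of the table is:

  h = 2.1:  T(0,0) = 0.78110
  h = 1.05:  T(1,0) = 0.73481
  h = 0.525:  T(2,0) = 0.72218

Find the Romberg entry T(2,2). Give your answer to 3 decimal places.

Richardson extrapolation on the trapezoidal column (denominator 4−1=3):
T(1,1) = (4·0.73481 − 0.78110) / 3 = 0.71938
T(2,1) = (4·0.72218 − 0.73481) / 3 = 0.71797
T(2,2) = (16·0.71797 − 0.71938) / 15 = 0.71788

0.718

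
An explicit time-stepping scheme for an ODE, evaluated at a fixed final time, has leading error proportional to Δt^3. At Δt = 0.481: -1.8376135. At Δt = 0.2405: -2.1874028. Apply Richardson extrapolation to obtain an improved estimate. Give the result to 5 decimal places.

The leading error scales as Δt^3; refining by a factor of 2 reduces it by 2^3 = 8.
Extrapolated value = (8·A(Δt/2) − A(Δt)) / (8 − 1)
= (8·(-2.1874028) − (-1.8376135)) / 7
= -15.6616089 / 7 = -2.2373727

-2.23737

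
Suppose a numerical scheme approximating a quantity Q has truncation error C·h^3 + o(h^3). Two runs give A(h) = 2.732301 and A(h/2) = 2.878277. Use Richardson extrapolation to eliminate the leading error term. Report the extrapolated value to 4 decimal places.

2.8991

Extrapolated value = (8·A(h/2) − A(h)) / (8 − 1)
= (8·2.878277 − 2.732301) / 7
= 20.293915 / 7 = 2.899131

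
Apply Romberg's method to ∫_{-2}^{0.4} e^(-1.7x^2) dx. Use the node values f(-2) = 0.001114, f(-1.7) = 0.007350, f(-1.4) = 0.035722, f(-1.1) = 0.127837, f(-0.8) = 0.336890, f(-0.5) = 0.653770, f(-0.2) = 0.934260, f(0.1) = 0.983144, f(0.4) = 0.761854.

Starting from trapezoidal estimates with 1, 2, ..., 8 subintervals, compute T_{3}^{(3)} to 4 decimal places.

T_{0}^{(0)} (trapezoid, 1 panel, h=2.4000): 0.915562
T_{1}^{(0)} (trapezoid, 2 panels, h=1.2000): 0.862049
T_{2}^{(0)} (trapezoid, 4 panels, h=0.6000): 1.013014
T_{3}^{(0)} (trapezoid, 8 panels, h=0.3000): 1.038137
T_{1}^{(1)} = 0.862049 + (0.862049 − 0.915562)/3 = 0.844211
T_{2}^{(1)} = 1.013014 + (1.013014 − 0.862049)/3 = 1.063336
T_{3}^{(1)} = 1.038137 + (1.038137 − 1.013014)/3 = 1.046511
T_{2}^{(2)} = 1.063336 + (1.063336 − 0.844211)/15 = 1.077944
T_{3}^{(2)} = 1.046511 + (1.046511 − 1.063336)/15 = 1.045389
T_{3}^{(3)} = 1.045389 + (1.045389 − 1.077944)/63 = 1.044872

1.0449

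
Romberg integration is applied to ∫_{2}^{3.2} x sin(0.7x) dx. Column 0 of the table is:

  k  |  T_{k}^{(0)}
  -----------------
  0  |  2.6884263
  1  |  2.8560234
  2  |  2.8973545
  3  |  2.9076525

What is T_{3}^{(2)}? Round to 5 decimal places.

T_{2}^{(1)} = (4·2.8973545 − 2.8560234) / 3 = 2.9111315
T_{3}^{(1)} = 2.9076525 + (2.9076525 − 2.8973545)/3 = 2.9110852
T_{3}^{(2)} = (16·2.9110852 − 2.9111315) / 15 = 2.9110821

2.91108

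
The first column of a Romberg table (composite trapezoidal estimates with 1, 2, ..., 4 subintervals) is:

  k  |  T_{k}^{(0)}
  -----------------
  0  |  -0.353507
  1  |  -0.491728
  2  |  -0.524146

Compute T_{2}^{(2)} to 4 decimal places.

-0.5348

Richardson extrapolation on the trapezoidal column (denominator 4−1=3):
T_{1}^{(1)} = -0.491728 + (-0.491728 − (-0.353507))/3 = -0.537802
T_{2}^{(1)} = (4·(-0.524146) − (-0.491728)) / 3 = -0.534952
T_{2}^{(2)} = -0.534952 + (-0.534952 − (-0.537802))/15 = -0.534762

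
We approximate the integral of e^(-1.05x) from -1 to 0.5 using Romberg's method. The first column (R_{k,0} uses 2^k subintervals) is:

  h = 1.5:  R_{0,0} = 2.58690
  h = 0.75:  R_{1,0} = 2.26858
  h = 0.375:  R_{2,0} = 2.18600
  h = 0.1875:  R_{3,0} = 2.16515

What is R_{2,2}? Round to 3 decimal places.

R_{1,1} = 2.26858 + (2.26858 − 2.58690)/3 = 2.16247
R_{2,1} = (4·2.18600 − 2.26858) / 3 = 2.15847
R_{2,2} = 2.15847 + (2.15847 − 2.16247)/15 = 2.15820

2.158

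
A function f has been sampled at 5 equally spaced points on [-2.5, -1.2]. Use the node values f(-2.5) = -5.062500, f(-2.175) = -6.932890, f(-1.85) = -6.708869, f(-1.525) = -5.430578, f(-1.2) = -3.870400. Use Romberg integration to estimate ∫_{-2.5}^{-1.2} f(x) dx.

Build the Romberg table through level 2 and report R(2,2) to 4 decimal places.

-7.7808

R(0,0) (trapezoid, 1 panel, h=1.3000): -5.806385
R(1,0) (trapezoid, 2 panels, h=0.6500): -7.263957
R(2,0) (trapezoid, 4 panels, h=0.3250): -7.650106
R(1,1) = -7.263957 + (-7.263957 − (-5.806385))/3 = -7.749814
R(2,1) = -7.650106 + (-7.650106 − (-7.263957))/3 = -7.778822
R(2,2) = -7.778822 + (-7.778822 − (-7.749814))/15 = -7.780756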